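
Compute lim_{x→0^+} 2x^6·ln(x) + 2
The product is a 0·∞ indeterminate form at x → 0⁺.
Rewrite the product as 2·ln(x) / x^(-6) and apply L'Hôpital, or use the standard hierarchy x^(-6) ≫ |ln x| as x → 0⁺.
The indeterminate product → 0, so the limit = 2.

Final answer: 2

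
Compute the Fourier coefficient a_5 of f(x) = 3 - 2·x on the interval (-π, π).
a_5 = (1/π) ∫_{-π}^{π} f(x)·cos(5x) dx.
Evaluate the integral (use parity and integration by parts as needed): a_5 = 0.

Final answer: 0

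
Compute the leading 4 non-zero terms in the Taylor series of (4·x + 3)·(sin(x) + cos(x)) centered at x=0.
-5·x^3/2 + 5·x^2/2 + 7·x + 3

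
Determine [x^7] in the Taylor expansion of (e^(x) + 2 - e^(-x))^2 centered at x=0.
Expand to order 7: (e^(x) + 2 - e^(-x))^2 = x^7/630 + 8·x^6/45 + x^5/15 + 4·x^4/3 + 4·x^3/3 + 4·x^2 + 8·x + 4 + O(x^8).
The coefficient of x^7 is 1/630.

Final answer: 1/630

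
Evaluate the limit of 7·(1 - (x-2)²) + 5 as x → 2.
Direct substitution at x = 2 gives 12.

Final answer: 12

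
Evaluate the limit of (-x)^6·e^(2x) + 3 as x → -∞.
The product is a 0·∞ indeterminate form at x → -∞.
Rewrite the product as (-x)^6 / e^(-2x) (an ∞/∞ form) and apply L'Hôpital, or use the standard hierarchy e^(2|x|) ≫ |(-x)^6| as x → -∞.
The indeterminate product → 0, so the limit = 3.

Final answer: 3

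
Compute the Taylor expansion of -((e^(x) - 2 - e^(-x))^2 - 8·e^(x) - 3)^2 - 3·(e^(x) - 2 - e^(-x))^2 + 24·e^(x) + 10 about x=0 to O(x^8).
3349·x^7/315 - 859·x^6/90 + 458·x^5/15 - 223·x^4/3 - 88·x^3/3 - 256·x^2 - 176·x - 27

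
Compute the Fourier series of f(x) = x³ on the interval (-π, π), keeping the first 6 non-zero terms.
(-12 + 2·π^2)·sin(x) + (3/2 - π^2)·sin(2·x) + (-4/9 + 2·π^2/3)·sin(3·x) + (3/16 - π^2/2)·sin(4·x) + (-12/125 + 2·π^2/5)·sin(5·x) + (1/18 - π^2/3)·sin(6·x)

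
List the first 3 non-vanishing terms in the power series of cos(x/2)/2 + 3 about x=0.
x^4/768 - x^2/16 + 7/2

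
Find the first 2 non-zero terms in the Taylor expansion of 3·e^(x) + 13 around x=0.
3·x + 16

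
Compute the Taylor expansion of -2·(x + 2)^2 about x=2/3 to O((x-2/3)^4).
-128/9 - 32·(x - 2/3)/3 - 2·(x - 2/3)^2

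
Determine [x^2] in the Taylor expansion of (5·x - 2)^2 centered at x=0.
Expand to order 2: (5·x - 2)^2 = 25·x^2 - 20·x + 4 + O(x^3).
The coefficient of x^2 is 25.

Final answer: 25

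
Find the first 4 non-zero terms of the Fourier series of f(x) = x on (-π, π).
2·sin(x) - sin(2·x) + 2·sin(3·x)/3 - sin(4·x)/2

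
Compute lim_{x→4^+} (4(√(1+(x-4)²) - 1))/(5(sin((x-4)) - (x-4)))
Both numerator and denominator → 0 as x → 4^+; this is a 0/0 indeterminate form.
Expand each to leading order near x = 4: numerator ~ 2·(x - 4)^2, denominator ~ -5·(x - 4)^3/6.
The limit of the ratio is -∞.

Final answer: -∞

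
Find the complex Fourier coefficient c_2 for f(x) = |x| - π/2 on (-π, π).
Compute the real Fourier coefficients first: a_2 = 0, b_2 = 0.
Then c_2 = (a_2 − i·b_2)/2 = 0.

Final answer: 0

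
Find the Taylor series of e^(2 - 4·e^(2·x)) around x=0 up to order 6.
48·x^6·e^(-2)/5 + 688·x^5·e^(-2)/15 - 40·x^4·e^(-2)/3 - 80·x^3·e^(-2)/3 + 24·x^2·e^(-2) - 8·x·e^(-2) + e^(-2)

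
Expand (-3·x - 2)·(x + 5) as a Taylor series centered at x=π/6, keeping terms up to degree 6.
-10 - 17·π/6 - π^2/12 + (-17 - π)·(x - π/6) - 3·(x - π/6)^2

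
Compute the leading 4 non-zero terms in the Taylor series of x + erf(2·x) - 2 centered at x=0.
32·x^5/(5·√(π)) - 16·x^3/(3·√(π)) + x·(1 + 4/√(π)) - 2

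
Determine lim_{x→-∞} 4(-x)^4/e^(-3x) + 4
The quotient is an ∞/∞ indeterminate form as x → -∞.
Compare growth rates of the dominant terms (exponentials ≫ polynomials ≫ logarithms), or apply L'Hôpital's rule; the quotient → 0.
Adding the constant: 0 + 4 = 4. Limit = 4.

Final answer: 4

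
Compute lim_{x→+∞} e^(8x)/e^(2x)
This is an ∞/∞ indeterminate form as x → +∞.
Rewrite e^(8x)/e^(2x) = e^((8−2)x) = e^(6x); the exponent coefficient is 6 > 0 so e^(6x) → ∞.
Limit = ∞.

Final answer: ∞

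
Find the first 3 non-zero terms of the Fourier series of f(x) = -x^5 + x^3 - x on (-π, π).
(-254 - 2·π^4 + 42·π^2)·sin(x) + (-6·π^2 + 10 + π^4)·sin(2·x) + (-2·π^4/3 - 170/81 + 58·π^2/27)·sin(3·x)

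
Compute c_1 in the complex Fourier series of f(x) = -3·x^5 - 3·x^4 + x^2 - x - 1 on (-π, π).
Compute the real Fourier coefficients first: a_1 = -148 + 24·π^2, b_1 = -722 - 6·π^4 + 120·π^2.
Then c_1 = (a_1 − i·b_1)/2 = -74 + 12·π^2 - 60·i·π^2 + 3·i·π^4 + 361·i.

Final answer: -74 + 12·π^2 - 60·i·π^2 + 3·i·π^4 + 361·i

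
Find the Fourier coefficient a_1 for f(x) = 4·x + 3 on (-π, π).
a_1 = (1/π) ∫_{-π}^{π} f(x)·cos(1x) dx.
Evaluate the integral (use parity and integration by parts as needed): a_1 = 0.

Final answer: 0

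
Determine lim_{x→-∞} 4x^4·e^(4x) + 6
The product is a 0·∞ indeterminate form at x → -∞.
Rewrite the product as 4x^4 / e^(-4x) (an ∞/∞ form) and apply L'Hôpital, or use the standard hierarchy e^(4|x|) ≫ |x^4| as x → -∞.
The indeterminate product → 0, so the limit = 6.

Final answer: 6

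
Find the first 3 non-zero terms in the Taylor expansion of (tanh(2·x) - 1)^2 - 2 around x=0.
4·x^2 - 4·x - 1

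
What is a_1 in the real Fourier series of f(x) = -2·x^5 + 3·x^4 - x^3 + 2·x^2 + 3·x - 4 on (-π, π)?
a_1 = (1/π) ∫_{-π}^{π} f(x)·cos(1x) dx.
Evaluate the integral (use parity and integration by parts as needed): a_1 = 136 - 24·π^2.

Final answer: 136 - 24·π^2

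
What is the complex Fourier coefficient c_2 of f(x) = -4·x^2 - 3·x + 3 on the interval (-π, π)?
Compute the real Fourier coefficients first: a_2 = -4, b_2 = 3.
Then c_2 = (a_2 − i·b_2)/2 = -2 - 3·i/2.

Final answer: -2 - 3·i/2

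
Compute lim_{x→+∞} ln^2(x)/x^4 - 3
The quotient is an ∞/∞ indeterminate form as x → +∞.
The polynomial denominator x^4 dominates the logarithmic numerator (any positive power of x ≫ ln^2(x) as x → ∞), so the quotient → 0.
Adding the constant: 0 - 3 = -3. Limit = -3.

Final answer: -3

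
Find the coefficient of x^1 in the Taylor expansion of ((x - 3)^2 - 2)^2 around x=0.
Expand to order 1: ((x - 3)^2 - 2)^2 = 49 - 84·x + O(x^2).
The coefficient of x^1 is -84.

Final answer: -84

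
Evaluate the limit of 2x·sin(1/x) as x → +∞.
As x → +∞: let u = 1/x → 0⁺; then 2·x·sin(1/x) = 2·1·sin(u)/u → 2·1·1 = 2.
Limit = 2.

Final answer: 2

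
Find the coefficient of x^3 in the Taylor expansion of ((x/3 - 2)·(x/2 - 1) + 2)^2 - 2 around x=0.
Expand to order 3: ((x/3 - 2)·(x/2 - 1) + 2)^2 - 2 = -4·x^3/9 + 28·x^2/9 - 32·x/3 + 14 + O(x^4).
The coefficient of x^3 is -4/9.

Final answer: -4/9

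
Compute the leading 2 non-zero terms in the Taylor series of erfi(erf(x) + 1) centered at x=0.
4·e·x/π + erfi(1)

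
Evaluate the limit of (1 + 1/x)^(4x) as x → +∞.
As x → +∞: write (1 + 1/x)^(4x) = ((1 + 1/x)^x)^4 → (e^1)^4 = e^4.
Limit = e^(4).

Final answer: e^(4)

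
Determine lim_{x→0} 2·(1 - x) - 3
Direct substitution at x = 0 gives -1.

Final answer: -1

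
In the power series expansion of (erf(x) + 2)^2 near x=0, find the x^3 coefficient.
Expand to order 3: (erf(x) + 2)^2 = -8·x^3/(3·√(π)) + 4·x^2/π + 8·x/√(π) + 4 + O(x^4).
The coefficient of x^3 is -8/(3·√(π)).

Final answer: -8/(3·√(π))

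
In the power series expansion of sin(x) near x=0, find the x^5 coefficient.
Expand to order 5: sin(x) = x^5/120 - x^3/6 + x + O(x^6).
The coefficient of x^5 is 1/120.

Final answer: 1/120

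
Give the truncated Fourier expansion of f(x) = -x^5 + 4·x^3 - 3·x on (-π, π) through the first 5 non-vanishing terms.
(-294 - 2·π^4 + 48·π^2)·sin(x) + (-9·π^2 + 33/2 + π^4)·sin(2·x) + (-2·π^4/3 - 386/81 + 112·π^2/27)·sin(3·x) + (-21·π^2/8 + 159/64 + π^4/2)·sin(4·x) + (-2·π^4/5 - 1038/625 + 48·π^2/25)·sin(5·x)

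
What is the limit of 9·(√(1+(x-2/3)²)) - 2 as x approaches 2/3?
Direct substitution at x = 2/3 gives 7.

Final answer: 7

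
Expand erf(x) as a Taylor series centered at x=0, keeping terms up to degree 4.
-2·x^3/(3·√(π)) + 2·x/√(π)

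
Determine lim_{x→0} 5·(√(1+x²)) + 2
Direct substitution at x = 0 gives 7.

Final answer: 7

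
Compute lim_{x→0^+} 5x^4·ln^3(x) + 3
The product is a 0·∞ indeterminate form at x → 0⁺.
Rewrite the product as 5·ln^3(x) / x^(-4) and apply L'Hôpital, or use the standard hierarchy x^(-4) ≫ |ln x|^3 as x → 0⁺.
The indeterminate product → 0, so the limit = 3.

Final answer: 3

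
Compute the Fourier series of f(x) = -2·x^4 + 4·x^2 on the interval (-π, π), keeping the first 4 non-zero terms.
(-112 + 16·π^2)·cos(x) + (10 - 4·π^2)·cos(2·x) + (-80/27 + 16·π^2/9)·cos(3·x) - 2·π^4/5 + 4·π^2/3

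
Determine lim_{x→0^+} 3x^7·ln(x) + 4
The product is a 0·∞ indeterminate form at x → 0⁺.
Rewrite the product as 3·ln(x) / x^(-7) and apply L'Hôpital, or use the standard hierarchy x^(-7) ≫ |ln x| as x → 0⁺.
The indeterminate product → 0, so the limit = 4.

Final answer: 4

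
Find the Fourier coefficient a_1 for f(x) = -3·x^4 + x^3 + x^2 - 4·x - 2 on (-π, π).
a_1 = (1/π) ∫_{-π}^{π} f(x)·cos(1x) dx.
Evaluate the integral (use parity and integration by parts as needed): a_1 = -148 + 24·π^2.

Final answer: -148 + 24·π^2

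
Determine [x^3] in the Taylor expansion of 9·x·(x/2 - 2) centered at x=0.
Expand to order 3: 9·x·(x/2 - 2) = 9·x^2/2 - 18·x + O(x^4).
The coefficient of x^3 is 0.

Final answer: 0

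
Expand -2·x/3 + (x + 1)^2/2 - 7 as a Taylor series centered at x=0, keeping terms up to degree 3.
x^2/2 + x/3 - 13/2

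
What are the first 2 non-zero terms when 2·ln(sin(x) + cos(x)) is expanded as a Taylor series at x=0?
-2·x^2 + 2·x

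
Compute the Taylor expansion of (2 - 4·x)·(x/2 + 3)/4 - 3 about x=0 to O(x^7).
-x^2/2 - 11·x/4 - 3/2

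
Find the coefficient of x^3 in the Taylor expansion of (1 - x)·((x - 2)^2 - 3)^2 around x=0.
Expand to order 3: (1 - x)·((x - 2)^2 - 3)^2 = -26·x^3 + 26·x^2 - 9·x + 1 + O(x^4).
The coefficient of x^3 is -26.

Final answer: -26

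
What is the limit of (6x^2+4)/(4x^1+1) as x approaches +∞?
This is an ∞/∞ indeterminate form as x → +∞.
Divide numerator and denominator by x^2 and let the lower-order terms vanish; the numerator's degree 2 exceeds the denominator's degree 1, so the quotient diverges.
Limit = ∞.

Final answer: ∞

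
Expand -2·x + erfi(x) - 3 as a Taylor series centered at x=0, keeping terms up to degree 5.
x^5/(5·√(π)) + 2·x^3/(3·√(π)) + x·(-2 + 2/√(π)) - 3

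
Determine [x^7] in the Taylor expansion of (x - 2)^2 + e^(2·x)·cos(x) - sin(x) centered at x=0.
Expand to order 7: (x - 2)^2 + e^(2·x)·cos(x) - sin(x) = -277·x^7/5040 - 13·x^6/80 - 13·x^5/40 - 7·x^4/24 + x^3/2 + 5·x^2/2 - 3·x + 5 + O(x^8).
The coefficient of x^7 is -277/5040.

Final answer: -277/5040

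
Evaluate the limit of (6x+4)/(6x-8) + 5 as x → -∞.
Evaluate the dominant behaviour as x → -∞; each term tends to a finite value or vanishes.
Limit = 6.

Final answer: 6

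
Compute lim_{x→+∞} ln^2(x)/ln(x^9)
This is an ∞/∞ indeterminate form as x → +∞.
Write ln(x^9) = 9·ln(x), reducing the quotient to ln(x)/9 → ∞.
Limit = ∞.

Final answer: ∞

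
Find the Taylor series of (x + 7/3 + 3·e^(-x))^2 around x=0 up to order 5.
-34·x^5/15 + 67·x^4/12 - 34·x^3/3 + 20·x^2 - 64·x/3 + 256/9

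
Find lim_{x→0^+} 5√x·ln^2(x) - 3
The product is a 0·∞ indeterminate form at x → 0⁺.
Rewrite the product as 5·ln^2(x) / x^(-1/2) and apply L'Hôpital, or use the standard hierarchy x^(-1/2) ≫ |ln x|^2 as x → 0⁺.
The indeterminate product → 0, so the limit = -3.

Final answer: -3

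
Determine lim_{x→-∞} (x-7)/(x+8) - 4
Evaluate the dominant behaviour as x → -∞; each term tends to a finite value or vanishes.
Limit = -3.

Final answer: -3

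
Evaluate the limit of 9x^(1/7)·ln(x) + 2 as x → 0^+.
The product is a 0·∞ indeterminate form at x → 0⁺.
Rewrite the product as 9·ln(x) / x^(-1/7) and apply L'Hôpital, or use the standard hierarchy x^(-1/7) ≫ |ln x| as x → 0⁺.
The indeterminate product → 0, so the limit = 2.

Final answer: 2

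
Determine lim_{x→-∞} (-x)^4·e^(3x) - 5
The product is a 0·∞ indeterminate form at x → -∞.
Rewrite the product as (-x)^4 / e^(-3x) (an ∞/∞ form) and apply L'Hôpital, or use the standard hierarchy e^(3|x|) ≫ |(-x)^4| as x → -∞.
The indeterminate product → 0, so the limit = -5.

Final answer: -5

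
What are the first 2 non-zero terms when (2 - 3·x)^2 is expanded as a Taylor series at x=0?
4 - 12·x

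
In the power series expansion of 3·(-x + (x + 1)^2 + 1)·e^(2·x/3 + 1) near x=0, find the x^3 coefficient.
Expand to order 3: 3·(-x + (x + 1)^2 + 1)·e^(2·x/3 + 1) = 80·e·x^3/27 + 19·e·x^2/3 + 7·e·x + 6·e + O(x^4).
The coefficient of x^3 is 80·e/27.

Final answer: 80·e/27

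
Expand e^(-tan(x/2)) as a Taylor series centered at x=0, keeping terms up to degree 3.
-x^3/16 + x^2/8 - x/2 + 1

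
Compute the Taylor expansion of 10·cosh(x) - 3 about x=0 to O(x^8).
x^6/72 + 5·x^4/12 + 5·x^2 + 7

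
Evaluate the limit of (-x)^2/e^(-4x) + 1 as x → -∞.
The quotient is an ∞/∞ indeterminate form as x → -∞.
Compare growth rates of the dominant terms (exponentials ≫ polynomials ≫ logarithms), or apply L'Hôpital's rule; the quotient → 0.
Adding the constant: 0 + 1 = 1. Limit = 1.

Final answer: 1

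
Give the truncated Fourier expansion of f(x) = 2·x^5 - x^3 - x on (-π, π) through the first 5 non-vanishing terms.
(-82·π^2 + 4·π^4 + 490)·sin(x) + (-2·π^4 - 31/2 + 11·π^2)·sin(2·x) + (-98·π^2/27 + 142/81 + 4·π^4/3)·sin(3·x) + (-π^4 - 5/32 + 7·π^2/4)·sin(4·x) + (-26·π^2/25 - 94/625 + 4·π^4/5)·sin(5·x)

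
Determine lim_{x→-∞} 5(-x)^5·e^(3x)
This is a 0·∞ indeterminate form at x → -∞.
Rewrite the product as 5(-x)^5 / e^(-3x) (an ∞/∞ form) and apply L'Hôpital, or use the standard hierarchy e^(3|x|) ≫ |(-x)^5| as x → -∞.
The indeterminate product → 0, so the limit = 0.

Final answer: 0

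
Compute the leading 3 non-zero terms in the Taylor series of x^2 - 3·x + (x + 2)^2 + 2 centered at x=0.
2·x^2 + x + 6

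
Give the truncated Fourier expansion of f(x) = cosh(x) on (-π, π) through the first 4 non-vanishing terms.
-cos(x)·sinh(π)/π + 2·cos(2·x)·sinh(π)/(5·π) - cos(3·x)·sinh(π)/(5·π) + sinh(π)/π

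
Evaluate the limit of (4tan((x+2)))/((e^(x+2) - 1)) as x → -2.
Both numerator and denominator → 0 as x → -2; this is a 0/0 indeterminate form.
Expand each to leading order near x = -2: numerator ~ 4·(x + 2), denominator ~ (x + 2).
The limit of the ratio is 4.

Final answer: 4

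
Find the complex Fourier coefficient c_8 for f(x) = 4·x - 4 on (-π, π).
Compute the real Fourier coefficients first: a_8 = 0, b_8 = -1.
Then c_8 = (a_8 − i·b_8)/2 = i/2.

Final answer: i/2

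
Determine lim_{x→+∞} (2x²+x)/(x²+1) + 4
Evaluate the dominant behaviour as x → +∞; each term tends to a finite value or vanishes.
Limit = 6.

Final answer: 6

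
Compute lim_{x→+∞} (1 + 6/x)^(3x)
As x → +∞: write (1 + 6/x)^(3x) = ((1 + 6/x)^x)^3 → (e^6)^3 = e^18.
Limit = e^(18).

Final answer: e^(18)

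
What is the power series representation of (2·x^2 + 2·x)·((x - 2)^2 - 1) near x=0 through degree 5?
2·x^4 - 6·x^3 - 2·x^2 + 6·x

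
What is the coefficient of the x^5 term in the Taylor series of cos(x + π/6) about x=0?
Expand to order 5: cos(x + π/6) = -x^5/240 + √(3)·x^4/48 + x^3/12 - √(3)·x^2/4 - x/2 + √(3)/2 + O(x^6).
The coefficient of x^5 is -1/240.

Final answer: -1/240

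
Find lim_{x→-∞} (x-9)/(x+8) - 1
Evaluate the dominant behaviour as x → -∞; each term tends to a finite value or vanishes.
Limit = 0.

Final answer: 0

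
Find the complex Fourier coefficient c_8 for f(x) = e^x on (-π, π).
Compute the real Fourier coefficients first: a_8 = (-1 + e^(2·π))·e^(-π)/(65·π), b_8 = (8 - 8·e^(2·π))·e^(-π)/(65·π).
Then c_8 = (a_8 − i·b_8)/2 = -e^(-π)/(130·π) + e^(π)/(130·π) - 4·i·e^(-π)/(65·π) + 4·i·e^(π)/(65·π).

Final answer: -e^(-π)/(130·π) + e^(π)/(130·π) - 4·i·e^(-π)/(65·π) + 4·i·e^(π)/(65·π)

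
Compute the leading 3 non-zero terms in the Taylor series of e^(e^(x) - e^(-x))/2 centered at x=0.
x^2 + x + 1/2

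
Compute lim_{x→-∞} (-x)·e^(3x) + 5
The product is a 0·∞ indeterminate form at x → -∞.
Rewrite the product as (-x) / e^(-3x) (an ∞/∞ form) and apply L'Hôpital, or use the standard hierarchy e^(3|x|) ≫ |(-x)| as x → -∞.
The indeterminate product → 0, so the limit = 5.

Final answer: 5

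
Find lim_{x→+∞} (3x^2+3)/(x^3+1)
This is an ∞/∞ indeterminate form as x → +∞.
Divide numerator and denominator by x^3 and let the lower-order terms vanish; the numerator's degree 2 is below the denominator's degree 3, so the quotient → 0.
Limit = 0.

Final answer: 0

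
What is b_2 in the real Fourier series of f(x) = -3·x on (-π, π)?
b_2 = (1/π) ∫_{-π}^{π} f(x)·sin(2x) dx.
Evaluate the integral (use parity and integration by parts as needed): b_2 = 3.

Final answer: 3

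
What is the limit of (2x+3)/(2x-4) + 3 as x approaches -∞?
Evaluate the dominant behaviour as x → -∞; each term tends to a finite value or vanishes.
Limit = 4.

Final answer: 4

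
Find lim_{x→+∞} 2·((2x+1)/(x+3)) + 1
Evaluate the dominant behaviour as x → +∞; each term tends to a finite value or vanishes.
Limit = 5.

Final answer: 5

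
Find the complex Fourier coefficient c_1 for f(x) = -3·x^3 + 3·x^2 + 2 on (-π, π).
Compute the real Fourier coefficients first: a_1 = -12, b_1 = 36 - 6·π^2.
Then c_1 = (a_1 − i·b_1)/2 = -6 - 18·i + 3·i·π^2.

Final answer: -6 - 18·i + 3·i·π^2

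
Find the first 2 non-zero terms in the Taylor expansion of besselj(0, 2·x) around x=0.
1 - x^2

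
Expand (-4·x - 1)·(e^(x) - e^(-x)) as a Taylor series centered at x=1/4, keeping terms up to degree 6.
(2 - 2·e^(1/2))·e^(-1/4) + (2 - 6·e^(1/2))·e^(-1/4)·(x - 1/4) + (-5·e^(1/2) - 3)·e^(-1/4)·(x - 1/4)^2 + (5 - 7·e^(1/2))·e^(-1/4)·(x - 1/4)^3/3 + (-9·e^(1/2) - 7)·e^(-1/4)·(x - 1/4)^4/12 + (9 - 11·e^(1/2))·e^(-1/4)·(x - 1/4)^5/60 + (-13·e^(1/2) - 11)·e^(-1/4)·(x - 1/4)^6/360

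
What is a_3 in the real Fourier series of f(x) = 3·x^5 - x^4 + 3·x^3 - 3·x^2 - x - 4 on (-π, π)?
a_3 = (1/π) ∫_{-π}^{π} f(x)·cos(3x) dx.
Evaluate the integral (use parity and integration by parts as needed): a_3 = 20/27 + 8·π^2/9.

Final answer: 20/27 + 8·π^2/9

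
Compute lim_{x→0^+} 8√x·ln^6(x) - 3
The product is a 0·∞ indeterminate form at x → 0⁺.
Rewrite the product as 8·ln^6(x) / x^(-1/2) and apply L'Hôpital, or use the standard hierarchy x^(-1/2) ≫ |ln x|^6 as x → 0⁺.
The indeterminate product → 0, so the limit = -3.

Final answer: -3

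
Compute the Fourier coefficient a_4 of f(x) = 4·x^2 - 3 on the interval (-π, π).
a_4 = (1/π) ∫_{-π}^{π} f(x)·cos(4x) dx.
Evaluate the integral (use parity and integration by parts as needed): a_4 = 1.

Final answer: 1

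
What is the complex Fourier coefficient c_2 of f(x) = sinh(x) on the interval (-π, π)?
Compute the real Fourier coefficients first: a_2 = 0, b_2 = -4·sinh(π)/(5·π).
Then c_2 = (a_2 − i·b_2)/2 = 2·i·sinh(π)/(5·π).

Final answer: 2·i·sinh(π)/(5·π)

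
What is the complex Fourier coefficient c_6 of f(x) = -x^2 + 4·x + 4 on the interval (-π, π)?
Compute the real Fourier coefficients first: a_6 = -1/9, b_6 = -4/3.
Then c_6 = (a_6 − i·b_6)/2 = -1/18 + 2·i/3.

Final answer: -1/18 + 2·i/3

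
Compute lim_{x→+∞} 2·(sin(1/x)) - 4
Evaluate the dominant behaviour as x → +∞; each term tends to a finite value or vanishes.
Limit = -4.

Final answer: -4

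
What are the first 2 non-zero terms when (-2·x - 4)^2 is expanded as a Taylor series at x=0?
16·x + 16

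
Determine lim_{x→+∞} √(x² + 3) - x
This is an ∞ − ∞ indeterminate form.
Multiply and divide by the conjugate √(x²+3) + x; the x² terms cancel, leaving 3/(√(x²+3)+x) → 0.
Limit = 0.

Final answer: 0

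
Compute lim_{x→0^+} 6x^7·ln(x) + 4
The product is a 0·∞ indeterminate form at x → 0⁺.
Rewrite the product as 6·ln(x) / x^(-7) and apply L'Hôpital, or use the standard hierarchy x^(-7) ≫ |ln x| as x → 0⁺.
The indeterminate product → 0, so the limit = 4.

Final answer: 4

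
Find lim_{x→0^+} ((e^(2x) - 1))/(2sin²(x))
Both numerator and denominator → 0 as x → 0^+; this is a 0/0 indeterminate form.
Expand each to leading order near x = 0: numerator ~ 2·x, denominator ~ 2·x^2.
The limit of the ratio is ∞.

Final answer: ∞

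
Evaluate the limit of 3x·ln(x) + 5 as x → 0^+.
The product is a 0·∞ indeterminate form at x → 0⁺.
Rewrite the product as 3·ln(x) / x^(-1) and apply L'Hôpital, or use the standard hierarchy x^(-1) ≫ |ln x| as x → 0⁺.
The indeterminate product → 0, so the limit = 5.

Final answer: 5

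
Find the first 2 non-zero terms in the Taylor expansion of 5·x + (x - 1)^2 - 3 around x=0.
3·x - 2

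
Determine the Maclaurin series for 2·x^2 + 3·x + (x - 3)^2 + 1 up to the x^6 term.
3·x^2 - 3·x + 10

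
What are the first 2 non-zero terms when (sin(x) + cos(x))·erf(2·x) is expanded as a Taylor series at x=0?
4·x^2/√(π) + 4·x/√(π)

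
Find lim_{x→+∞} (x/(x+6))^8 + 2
As x → +∞: x/(x+6) = 1/(1 + 6/x) → 1, and the 8th power of a limit-1 base also → 1; with the additive constant, 1 + 2 = 3.
Limit = 3.

Final answer: 3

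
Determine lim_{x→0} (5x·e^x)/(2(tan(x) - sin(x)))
Both numerator and denominator → 0 as x → 0; this is a 0/0 indeterminate form.
Expand each to leading order near x = 0: numerator ~ 5·x, denominator ~ x^3.
The limit of the ratio is ∞.

Final answer: ∞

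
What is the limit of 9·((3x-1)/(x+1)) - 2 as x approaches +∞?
Evaluate the dominant behaviour as x → +∞; each term tends to a finite value or vanishes.
Limit = 25.

Final answer: 25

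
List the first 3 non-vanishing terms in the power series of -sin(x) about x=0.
-x^5/120 + x^3/6 - x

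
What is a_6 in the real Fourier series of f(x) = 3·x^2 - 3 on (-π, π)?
a_6 = (1/π) ∫_{-π}^{π} f(x)·cos(6x) dx.
Evaluate the integral (use parity and integration by parts as needed): a_6 = 1/3.

Final answer: 1/3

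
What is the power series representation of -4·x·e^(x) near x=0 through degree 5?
-x^5/6 - 2·x^4/3 - 2·x^3 - 4·x^2 - 4·x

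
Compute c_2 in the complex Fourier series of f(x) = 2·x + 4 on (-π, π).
Compute the real Fourier coefficients first: a_2 = 0, b_2 = -2.
Then c_2 = (a_2 − i·b_2)/2 = i.

Final answer: i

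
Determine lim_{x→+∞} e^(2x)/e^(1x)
This is an ∞/∞ indeterminate form as x → +∞.
Rewrite e^(2x)/e^(1x) = e^((2−1)x) = e^(x); the exponent coefficient is 1 > 0 so e^(x) → ∞.
Limit = ∞.

Final answer: ∞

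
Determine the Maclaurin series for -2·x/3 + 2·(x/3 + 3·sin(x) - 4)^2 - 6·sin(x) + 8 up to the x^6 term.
5·x^6/6 - 9·x^5/20 - 20·x^4/3 + 9·x^3 + 200·x^2/9 - 60·x + 40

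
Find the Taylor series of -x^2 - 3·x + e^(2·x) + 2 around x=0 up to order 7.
8·x^7/315 + 4·x^6/45 + 4·x^5/15 + 2·x^4/3 + 4·x^3/3 + x^2 - x + 3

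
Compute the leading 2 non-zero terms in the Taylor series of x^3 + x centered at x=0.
x^3 + x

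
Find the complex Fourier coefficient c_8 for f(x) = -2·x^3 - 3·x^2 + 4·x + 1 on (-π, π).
Compute the real Fourier coefficients first: a_8 = -3/16, b_8 = -67/64 + π^2/2.
Then c_8 = (a_8 − i·b_8)/2 = -3/32 - i·π^2/4 + 67·i/128.

Final answer: -3/32 - i·π^2/4 + 67·i/128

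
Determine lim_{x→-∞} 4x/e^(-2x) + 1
The quotient is an ∞/∞ indeterminate form as x → -∞.
Compare growth rates of the dominant terms (exponentials ≫ polynomials ≫ logarithms), or apply L'Hôpital's rule; the quotient → 0.
Adding the constant: 0 + 1 = 1. Limit = 1.

Final answer: 1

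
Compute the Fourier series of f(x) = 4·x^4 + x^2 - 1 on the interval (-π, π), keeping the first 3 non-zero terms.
(188 - 32·π^2)·cos(x) + (-11 + 8·π^2)·cos(2·x) - 1 + π^2/3 + 4·π^4/5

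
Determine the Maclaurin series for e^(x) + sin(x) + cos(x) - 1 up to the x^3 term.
2·x + 1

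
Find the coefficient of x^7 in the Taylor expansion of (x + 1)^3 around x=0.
Expand to order 7: (x + 1)^3 = x^3 + 3·x^2 + 3·x + 1 + O(x^8).
The coefficient of x^7 is 0.

Final answer: 0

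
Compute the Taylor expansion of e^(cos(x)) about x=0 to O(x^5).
e·x^4/6 - e·x^2/2 + e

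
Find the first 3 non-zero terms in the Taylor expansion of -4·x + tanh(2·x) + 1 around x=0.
-8·x^3/3 - 2·x + 1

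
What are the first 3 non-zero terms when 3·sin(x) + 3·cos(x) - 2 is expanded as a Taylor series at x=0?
-3·x^2/2 + 3·x + 1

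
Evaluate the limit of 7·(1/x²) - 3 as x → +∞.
Evaluate the dominant behaviour as x → +∞; each term tends to a finite value or vanishes.
Limit = -3.

Final answer: -3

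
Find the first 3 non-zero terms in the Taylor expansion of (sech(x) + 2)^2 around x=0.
3·x^4/2 - 3·x^2 + 9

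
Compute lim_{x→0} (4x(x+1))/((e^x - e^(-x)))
Both numerator and denominator → 0 as x → 0; this is a 0/0 indeterminate form.
Expand each to leading order near x = 0: numerator ~ 4·x, denominator ~ 2·x.
The limit of the ratio is 2.

Final answer: 2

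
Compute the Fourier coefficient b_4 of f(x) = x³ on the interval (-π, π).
b_4 = (1/π) ∫_{-π}^{π} f(x)·sin(4x) dx.
Evaluate the integral (use parity and integration by parts as needed): b_4 = 3/16 - π^2/2.

Final answer: 3/16 - π^2/2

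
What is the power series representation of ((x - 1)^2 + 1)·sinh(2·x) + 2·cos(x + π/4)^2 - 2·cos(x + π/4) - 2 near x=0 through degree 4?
x^4·(-8/3 - √(2)/24) + x^3·(6 - √(2)/6) + x^2·(-4 + √(2)/2) + x·(√(2) + 2) - √(2) - 1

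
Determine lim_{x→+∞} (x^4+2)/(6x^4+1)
This is an ∞/∞ indeterminate form as x → +∞.
Divide numerator and denominator by x^4 and let the lower-order terms vanish; the leading terms give 1/6.
Limit = 1/6.

Final answer: 1/6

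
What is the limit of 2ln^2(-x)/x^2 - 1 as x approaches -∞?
The quotient is an ∞/∞ indeterminate form as x → -∞.
Compare growth rates of the dominant terms (exponentials ≫ polynomials ≫ logarithms), or apply L'Hôpital's rule; the quotient → 0.
Adding the constant: 0 - 1 = -1. Limit = -1.

Final answer: -1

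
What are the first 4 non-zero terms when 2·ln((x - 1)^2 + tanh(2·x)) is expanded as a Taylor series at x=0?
208·x^5/15 - x^4 - 16·x^3/3 + 2·x^2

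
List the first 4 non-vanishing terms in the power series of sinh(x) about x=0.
x^7/5040 + x^5/120 + x^3/6 + x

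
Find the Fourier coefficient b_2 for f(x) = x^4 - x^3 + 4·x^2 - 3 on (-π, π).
b_2 = (1/π) ∫_{-π}^{π} f(x)·sin(2x) dx.
Evaluate the integral (use parity and integration by parts as needed): b_2 = -3/2 + π^2.

Final answer: -3/2 + π^2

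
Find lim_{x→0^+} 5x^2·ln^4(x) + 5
The product is a 0·∞ indeterminate form at x → 0⁺.
Rewrite the product as 5·ln^4(x) / x^(-2) and apply L'Hôpital, or use the standard hierarchy x^(-2) ≫ |ln x|^4 as x → 0⁺.
The indeterminate product → 0, so the limit = 5.

Final answer: 5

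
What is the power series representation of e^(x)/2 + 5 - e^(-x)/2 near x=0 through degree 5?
x^5/120 + x^3/6 + x + 5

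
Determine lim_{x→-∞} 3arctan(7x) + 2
Evaluate the dominant behaviour as x → -∞; each term tends to a finite value or vanishes.
Limit = 2 - 3·π/2.

Final answer: 2 - 3·π/2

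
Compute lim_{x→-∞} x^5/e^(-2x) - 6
The quotient is an ∞/∞ indeterminate form as x → -∞.
Compare growth rates of the dominant terms (exponentials ≫ polynomials ≫ logarithms), or apply L'Hôpital's rule; the quotient → 0.
Adding the constant: 0 - 6 = -6. Limit = -6.

Final answer: -6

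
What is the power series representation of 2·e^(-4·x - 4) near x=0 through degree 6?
512·x^6·e^(-4)/45 - 256·x^5·e^(-4)/15 + 64·x^4·e^(-4)/3 - 64·x^3·e^(-4)/3 + 16·x^2·e^(-4) - 8·x·e^(-4) + 2·e^(-4)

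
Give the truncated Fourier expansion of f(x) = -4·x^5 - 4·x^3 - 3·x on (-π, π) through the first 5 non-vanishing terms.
(-918 - 8·π^4 + 152·π^2)·sin(x) + (-16·π^2 + 27 + 4·π^4)·sin(2·x) + (-8·π^4/3 - 338/81 + 88·π^2/27)·sin(3·x) + (-π^2/2 + 27/16 + 2·π^4)·sin(4·x) + (-8·π^4/5 - 8·π^2/25 - 702/625)·sin(5·x)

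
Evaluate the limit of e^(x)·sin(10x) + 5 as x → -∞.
Evaluate the dominant behaviour as x → -∞; each term tends to a finite value or vanishes.
Limit = 5.

Final answer: 5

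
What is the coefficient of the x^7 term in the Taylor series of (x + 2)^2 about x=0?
Expand to order 7: (x + 2)^2 = x^2 + 4·x + 4 + O(x^8).
The coefficient of x^7 is 0.

Final answer: 0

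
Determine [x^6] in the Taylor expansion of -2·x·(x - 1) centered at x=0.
Expand to order 6: -2·x·(x - 1) = -2·x^2 + 2·x + O(x^7).
The coefficient of x^6 is 0.

Final answer: 0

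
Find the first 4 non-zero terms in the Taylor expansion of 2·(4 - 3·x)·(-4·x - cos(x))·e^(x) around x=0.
32·x^3/3 - 2·x^2 - 34·x - 8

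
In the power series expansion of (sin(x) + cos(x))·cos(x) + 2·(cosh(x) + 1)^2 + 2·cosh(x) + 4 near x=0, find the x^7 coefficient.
Expand to order 7: (sin(x) + cos(x))·cos(x) + 2·(cosh(x) + 1)^2 + 2·cosh(x) + 4 = -4·x^7/315 + 19·x^6/360 + 2·x^5/15 + 5·x^4/4 - 2·x^3/3 + 4·x^2 + x + 15 + O(x^8).
The coefficient of x^7 is -4/315.

Final answer: -4/315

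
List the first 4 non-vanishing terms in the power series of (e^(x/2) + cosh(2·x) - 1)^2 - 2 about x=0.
13·x^3/6 + 9·x^2/2 + x - 1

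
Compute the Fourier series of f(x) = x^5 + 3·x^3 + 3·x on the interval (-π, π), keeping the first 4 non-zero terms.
(-34·π^2 + 2·π^4 + 210)·sin(x) + (-π^4 - 6 + 2·π^2)·sin(2·x) + (134/81 + 14·π^2/27 + 2·π^4/3)·sin(3·x) + (-π^4/2 - 7·π^2/8 - 75/64)·sin(4·x)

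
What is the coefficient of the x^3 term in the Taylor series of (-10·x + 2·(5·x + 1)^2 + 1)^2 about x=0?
Expand to order 3: (-10·x + 2·(5·x + 1)^2 + 1)^2 = 1000·x^3 + 400·x^2 + 60·x + 9 + O(x^4).
The coefficient of x^3 is 1000.

Final answer: 1000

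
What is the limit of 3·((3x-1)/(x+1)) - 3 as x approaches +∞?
Evaluate the dominant behaviour as x → +∞; each term tends to a finite value or vanishes.
Limit = 6.

Final answer: 6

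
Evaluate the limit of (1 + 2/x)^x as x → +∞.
As x → +∞: this is the defining limit (1 + 2/x)^x → e^2.
Limit = e^(2).

Final answer: e^(2)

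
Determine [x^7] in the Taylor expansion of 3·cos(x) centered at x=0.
Expand to order 7: 3·cos(x) = -x^6/240 + x^4/8 - 3·x^2/2 + 3 + O(x^8).
The coefficient of x^7 is 0.

Final answer: 0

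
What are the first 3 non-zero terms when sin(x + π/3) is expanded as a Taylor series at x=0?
-√(3)·x^2/4 + x/2 + √(3)/2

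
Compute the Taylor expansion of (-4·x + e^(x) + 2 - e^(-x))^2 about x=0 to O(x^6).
x^5/15 - 4·x^4/3 + 4·x^3/3 + 4·x^2 - 8·x + 4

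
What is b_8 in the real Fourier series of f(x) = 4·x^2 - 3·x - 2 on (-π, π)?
b_8 = (1/π) ∫_{-π}^{π} f(x)·sin(8x) dx.
Evaluate the integral (use parity and integration by parts as needed): b_8 = 3/4.

Final answer: 3/4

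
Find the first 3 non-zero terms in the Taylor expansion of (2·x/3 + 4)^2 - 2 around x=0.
4·x^2/9 + 16·x/3 + 14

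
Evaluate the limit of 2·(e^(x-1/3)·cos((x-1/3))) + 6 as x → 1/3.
Direct substitution at x = 1/3 gives 8.

Final answer: 8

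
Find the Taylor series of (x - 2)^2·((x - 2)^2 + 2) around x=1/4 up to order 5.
3969/256 - 455·(x - 1/4)/16 + 163·(x - 1/4)^2/8 - 7·(x - 1/4)^3 + (x - 1/4)^4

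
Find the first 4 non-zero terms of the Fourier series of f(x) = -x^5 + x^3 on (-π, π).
(-252 - 2·π^4 + 42·π^2)·sin(x) + (-6·π^2 + 9 + π^4)·sin(2·x) + (-2·π^4/3 - 116/81 + 58·π^2/27)·sin(3·x) + (-9·π^2/8 + 27/64 + π^4/2)·sin(4·x)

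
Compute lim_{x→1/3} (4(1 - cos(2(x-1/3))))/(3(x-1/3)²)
Both numerator and denominator → 0 as x → 1/3; this is a 0/0 indeterminate form.
Expand each to leading order near x = 1/3: numerator ~ 8·(x - 1/3)^2, denominator ~ 3·(x - 1/3)^2.
The limit of the ratio is 8/3.

Final answer: 8/3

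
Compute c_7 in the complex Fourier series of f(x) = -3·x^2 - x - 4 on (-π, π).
Compute the real Fourier coefficients first: a_7 = 12/49, b_7 = -2/7.
Then c_7 = (a_7 − i·b_7)/2 = 6/49 + i/7.

Final answer: 6/49 + i/7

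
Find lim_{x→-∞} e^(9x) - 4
Evaluate the dominant behaviour as x → -∞; each term tends to a finite value or vanishes.
Limit = -4.

Final answer: -4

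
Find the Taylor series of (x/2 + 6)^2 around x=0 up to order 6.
x^2/4 + 6·x + 36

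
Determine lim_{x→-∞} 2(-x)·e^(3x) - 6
The product is a 0·∞ indeterminate form at x → -∞.
Rewrite the product as 2(-x) / e^(-3x) (an ∞/∞ form) and apply L'Hôpital, or use the standard hierarchy e^(3|x|) ≫ |(-x)| as x → -∞.
The indeterminate product → 0, so the limit = -6.

Final answer: -6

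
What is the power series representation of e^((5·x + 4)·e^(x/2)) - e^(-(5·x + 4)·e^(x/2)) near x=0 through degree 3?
x^3·(295·e^(-4)/8 + 631·e^(4)/8) + x^2·(-43·e^(-4)/2 + 55·e^(4)/2) + x·(7·e^(-4) + 7·e^(4)) - e^(-4) + e^(4)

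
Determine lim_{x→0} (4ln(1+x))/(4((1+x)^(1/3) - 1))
Both numerator and denominator → 0 as x → 0; this is a 0/0 indeterminate form.
Expand each to leading order near x = 0: numerator ~ 4·x, denominator ~ 4·x/3.
The limit of the ratio is 3.

Final answer: 3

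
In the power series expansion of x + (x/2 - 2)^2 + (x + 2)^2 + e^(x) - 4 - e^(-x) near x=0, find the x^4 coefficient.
Expand to order 4: x + (x/2 - 2)^2 + (x + 2)^2 + e^(x) - 4 - e^(-x) = x^3/3 + 5·x^2/4 + 5·x + 4 + O(x^5).
The coefficient of x^4 is 0.

Final answer: 0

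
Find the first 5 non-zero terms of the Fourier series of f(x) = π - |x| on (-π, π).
4·cos(x)/π + 4·cos(3·x)/(9·π) + 4·cos(5·x)/(25·π) + 4·cos(7·x)/(49·π) + π/2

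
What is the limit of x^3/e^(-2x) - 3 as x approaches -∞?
The quotient is an ∞/∞ indeterminate form as x → -∞.
Compare growth rates of the dominant terms (exponentials ≫ polynomials ≫ logarithms), or apply L'Hôpital's rule; the quotient → 0.
Adding the constant: 0 - 3 = -3. Limit = -3.

Final answer: -3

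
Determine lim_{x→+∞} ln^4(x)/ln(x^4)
This is an ∞/∞ indeterminate form as x → +∞.
Write ln(x^4) = 4·ln(x), reducing the quotient to ln^3(x)/4 → ∞.
Limit = ∞.

Final answer: ∞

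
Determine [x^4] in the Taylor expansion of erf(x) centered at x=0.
Expand to order 4: erf(x) = -2·x^3/(3·√(π)) + 2·x/√(π) + O(x^5).
The coefficient of x^4 is 0.

Final answer: 0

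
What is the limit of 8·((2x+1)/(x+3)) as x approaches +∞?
Evaluate the dominant behaviour as x → +∞; each term tends to a finite value or vanishes.
Limit = 16.

Final answer: 16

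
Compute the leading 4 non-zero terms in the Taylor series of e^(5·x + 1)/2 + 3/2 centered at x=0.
125·e·x^3/12 + 25·e·x^2/4 + 5·e·x/2 + e/2 + 3/2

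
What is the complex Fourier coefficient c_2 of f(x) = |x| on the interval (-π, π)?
Compute the real Fourier coefficients first: a_2 = 0, b_2 = 0.
Then c_2 = (a_2 − i·b_2)/2 = 0.

Final answer: 0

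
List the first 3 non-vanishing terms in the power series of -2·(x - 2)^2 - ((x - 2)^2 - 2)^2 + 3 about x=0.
-22·x^2 + 24·x - 9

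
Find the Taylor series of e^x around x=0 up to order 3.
x^3/6 + x^2/2 + x + 1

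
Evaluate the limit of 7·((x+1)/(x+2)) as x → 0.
Direct substitution at x = 0 gives 7/2.

Final answer: 7/2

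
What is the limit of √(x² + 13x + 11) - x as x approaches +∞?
As x → +∞: multiply by the conjugate to get (13x+11)/(√(x²+13x+11)+x); the denominator ~ 2x, so the limit is 13/2.
Limit = 13/2.

Final answer: 13/2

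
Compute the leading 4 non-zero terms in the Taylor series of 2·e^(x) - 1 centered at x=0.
x^3/3 + x^2 + 2·x + 1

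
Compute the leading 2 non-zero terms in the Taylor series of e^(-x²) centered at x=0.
1 - x^2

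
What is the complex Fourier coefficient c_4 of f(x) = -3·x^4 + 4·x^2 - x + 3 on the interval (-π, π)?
Compute the real Fourier coefficients first: a_4 = 25/16 - 3·π^2/2, b_4 = 1/2.
Then c_4 = (a_4 − i·b_4)/2 = -3·π^2/4 + 25/32 - i/4.

Final answer: -3·π^2/4 + 25/32 - i/4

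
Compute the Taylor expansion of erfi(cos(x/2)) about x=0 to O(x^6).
7·e·x^4/(192·√(π)) - e·x^2/(4·√(π)) + erfi(1)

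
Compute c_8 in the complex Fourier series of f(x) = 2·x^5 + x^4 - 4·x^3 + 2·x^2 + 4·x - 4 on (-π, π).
Compute the real Fourier coefficients first: a_8 = 29/256 + π^2/8, b_8 = -π^4/2 - 1135/1024 + 37·π^2/32.
Then c_8 = (a_8 − i·b_8)/2 = 29/512 + π^2/16 - 37·i·π^2/64 + 1135·i/2048 + i·π^4/4.

Final answer: 29/512 + π^2/16 - 37·i·π^2/64 + 1135·i/2048 + i·π^4/4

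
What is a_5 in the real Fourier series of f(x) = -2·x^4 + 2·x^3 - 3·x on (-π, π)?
a_5 = (1/π) ∫_{-π}^{π} f(x)·cos(5x) dx.
Evaluate the integral (use parity and integration by parts as needed): a_5 = -96/625 + 16·π^2/25.

Final answer: -96/625 + 16·π^2/25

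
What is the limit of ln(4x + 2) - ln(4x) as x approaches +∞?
This is an ∞ − ∞ indeterminate form.
Combine the logarithms: ln(4x+2) − ln(4x) = ln((4x+2)/(4x)) = ln(1 + 2/(4x)) → ln(1) = 0.
Limit = 0.

Final answer: 0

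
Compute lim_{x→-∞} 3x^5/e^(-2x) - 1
The quotient is an ∞/∞ indeterminate form as x → -∞.
Compare growth rates of the dominant terms (exponentials ≫ polynomials ≫ logarithms), or apply L'Hôpital's rule; the quotient → 0.
Adding the constant: 0 - 1 = -1. Limit = -1.

Final answer: -1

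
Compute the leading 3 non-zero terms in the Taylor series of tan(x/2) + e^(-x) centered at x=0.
x^2/2 - x/2 + 1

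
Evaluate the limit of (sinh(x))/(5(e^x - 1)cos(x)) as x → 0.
Both numerator and denominator → 0 as x → 0; this is a 0/0 indeterminate form.
Expand each to leading order near x = 0: numerator ~ x, denominator ~ 5·x.
The limit of the ratio is 1/5.

Final answer: 1/5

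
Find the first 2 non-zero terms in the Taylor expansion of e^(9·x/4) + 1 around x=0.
9·x/4 + 2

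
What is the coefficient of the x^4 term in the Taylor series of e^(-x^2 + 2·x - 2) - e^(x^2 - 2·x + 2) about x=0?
Expand to order 4: e^(-x^2 + 2·x - 2) - e^(x^2 - 2·x + 2) = x^4·(-19·e^(2)/6 - 5·e^(-2)/6) + x^3·(-2·e^(-2)/3 + 10·e^(2)/3) + x^2·(-3·e^(2) + e^(-2)) + x·(2·e^(-2) + 2·e^(2)) - e^(2) + e^(-2) + O(x^5).
The coefficient of x^4 is -19·e^(2)/6 - 5·e^(-2)/6.

Final answer: -19·e^(2)/6 - 5·e^(-2)/6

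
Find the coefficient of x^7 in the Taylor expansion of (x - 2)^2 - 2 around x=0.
Expand to order 7: (x - 2)^2 - 2 = x^2 - 4·x + 2 + O(x^8).
The coefficient of x^7 is 0.

Final answer: 0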